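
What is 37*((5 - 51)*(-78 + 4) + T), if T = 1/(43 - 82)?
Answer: 4911935/39 ≈ 1.2595e+5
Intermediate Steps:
T = -1/39 (T = 1/(-39) = -1/39 ≈ -0.025641)
37*((5 - 51)*(-78 + 4) + T) = 37*((5 - 51)*(-78 + 4) - 1/39) = 37*(-46*(-74) - 1/39) = 37*(3404 - 1/39) = 37*(132755/39) = 4911935/39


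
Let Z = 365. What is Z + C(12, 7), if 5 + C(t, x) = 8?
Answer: 368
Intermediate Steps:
C(t, x) = 3 (C(t, x) = -5 + 8 = 3)
Z + C(12, 7) = 365 + 3 = 368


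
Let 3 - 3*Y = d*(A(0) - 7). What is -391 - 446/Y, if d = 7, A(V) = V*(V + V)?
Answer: -10835/26 ≈ -416.73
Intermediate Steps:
A(V) = 2*V² (A(V) = V*(2*V) = 2*V²)
Y = 52/3 (Y = 1 - 7*(2*0² - 7)/3 = 1 - 7*(2*0 - 7)/3 = 1 - 7*(0 - 7)/3 = 1 - 7*(-7)/3 = 1 - ⅓*(-49) = 1 + 49/3 = 52/3 ≈ 17.333)
-391 - 446/Y = -391 - 446/52/3 = -391 - 446*3/52 = -391 - 1*669/26 = -391 - 669/26 = -10835/26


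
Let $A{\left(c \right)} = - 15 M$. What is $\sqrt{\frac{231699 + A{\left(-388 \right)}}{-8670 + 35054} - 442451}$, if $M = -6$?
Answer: $\frac{i \sqrt{19249429006355}}{6596} \approx 665.16 i$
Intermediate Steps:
$A{\left(c \right)} = 90$ ($A{\left(c \right)} = \left(-15\right) \left(-6\right) = 90$)
$\sqrt{\frac{231699 + A{\left(-388 \right)}}{-8670 + 35054} - 442451} = \sqrt{\frac{231699 + 90}{-8670 + 35054} - 442451} = \sqrt{\frac{231789}{26384} - 442451} = \sqrt{- \frac{11673395395}{26384}} = \frac{i \sqrt{19249429006355}}{6596}$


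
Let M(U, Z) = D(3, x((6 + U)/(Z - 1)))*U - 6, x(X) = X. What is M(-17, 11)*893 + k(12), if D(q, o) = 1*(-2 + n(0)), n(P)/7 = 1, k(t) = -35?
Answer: -81298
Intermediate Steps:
n(P) = 7 (n(P) = 7*1 = 7)
D(q, o) = 5 (D(q, o) = 1*(-2 + 7) = 1*5 = 5)
M(U, Z) = -6 + 5*U (M(U, Z) = 5*U - 6 = -6 + 5*U)
M(-17, 11)*893 + k(12) = (-6 + 5*(-17))*893 - 35 = (-6 - 85)*893 - 35 = -91*893 - 35 = -81263 - 35 = -81298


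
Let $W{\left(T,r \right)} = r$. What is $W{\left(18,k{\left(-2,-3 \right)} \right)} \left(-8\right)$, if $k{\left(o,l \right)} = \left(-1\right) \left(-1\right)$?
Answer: $-8$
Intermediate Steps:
$k{\left(o,l \right)} = 1$
$W{\left(18,k{\left(-2,-3 \right)} \right)} \left(-8\right) = 1 \left(-8\right) = -8$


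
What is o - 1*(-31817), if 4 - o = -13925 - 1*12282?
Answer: 58028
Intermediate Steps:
o = 26211 (o = 4 - (-13925 - 1*12282) = 4 - (-13925 - 12282) = 4 - 1*(-26207) = 4 + 26207 = 26211)
o - 1*(-31817) = 26211 - 1*(-31817) = 26211 + 31817 = 58028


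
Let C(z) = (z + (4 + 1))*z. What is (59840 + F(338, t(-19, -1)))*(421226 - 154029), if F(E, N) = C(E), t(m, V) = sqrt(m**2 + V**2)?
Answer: 46966285478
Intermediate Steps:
C(z) = z*(5 + z) (C(z) = (z + 5)*z = (5 + z)*z = z*(5 + z))
t(m, V) = sqrt(V**2 + m**2)
F(E, N) = E*(5 + E)
(59840 + F(338, t(-19, -1)))*(421226 - 154029) = (59840 + 338*(5 + 338))*(421226 - 154029) = (59840 + 338*343)*267197 = (59840 + 115934)*267197 = 175774*267197 = 46966285478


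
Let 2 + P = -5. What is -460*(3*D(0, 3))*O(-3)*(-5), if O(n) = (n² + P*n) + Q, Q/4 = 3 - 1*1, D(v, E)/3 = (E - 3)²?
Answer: 0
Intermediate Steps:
D(v, E) = 3*(-3 + E)² (D(v, E) = 3*(E - 3)² = 3*(-3 + E)²)
P = -7 (P = -2 - 5 = -7)
Q = 8 (Q = 4*(3 - 1*1) = 4*(3 - 1) = 4*2 = 8)
O(n) = 8 + n² - 7*n (O(n) = (n² - 7*n) + 8 = 8 + n² - 7*n)
-460*(3*D(0, 3))*O(-3)*(-5) = -460*(3*(3*(-3 + 3)²))*(8 + (-3)² - 7*(-3))*(-5) = -460*(3*(3*0²))*(8 + 9 + 21)*(-5) = -460*(3*(3*0))*38*(-5) = -460*(3*0)*38*(-5) = -460*0*38*(-5) = -0*(-5) = -460*0 = 0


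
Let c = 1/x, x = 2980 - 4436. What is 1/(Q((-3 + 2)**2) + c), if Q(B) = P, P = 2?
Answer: 1456/2911 ≈ 0.50017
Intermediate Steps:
x = -1456
c = -1/1456 (c = 1/(-1456) = -1/1456 ≈ -0.00068681)
Q(B) = 2
1/(Q((-3 + 2)**2) + c) = 1/(2 - 1/1456) = 1/(2911/1456) = 1456/2911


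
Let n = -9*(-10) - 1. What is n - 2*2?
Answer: 85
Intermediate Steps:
n = 89 (n = 90 - 1 = 89)
n - 2*2 = 89 - 2*2 = 89 - 1*4 = 89 - 4 = 85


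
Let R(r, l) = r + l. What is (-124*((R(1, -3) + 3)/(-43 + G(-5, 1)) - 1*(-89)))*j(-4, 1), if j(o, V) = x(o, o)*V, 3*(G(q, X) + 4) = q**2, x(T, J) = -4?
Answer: 1279804/29 ≈ 44131.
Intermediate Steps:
G(q, X) = -4 + q**2/3
j(o, V) = -4*V
R(r, l) = l + r
(-124*((R(1, -3) + 3)/(-43 + G(-5, 1)) - 1*(-89)))*j(-4, 1) = (-124*(((-3 + 1) + 3)/(-43 + (-4 + (1/3)*(-5)**2)) - 1*(-89)))*(-4*1) = -124*((-2 + 3)/(-43 + (-4 + (1/3)*25)) + 89)*(-4) = -124*(1/(-43 + (-4 + 25/3)) + 89)*(-4) = -124*(1/(-43 + 13/3) + 89)*(-4) = -124*(1/(-116/3) + 89)*(-4) = -124*(1*(-3/116) + 89)*(-4) = -124*(-3/116 + 89)*(-4) = -124*10321/116*(-4) = -319951/29*(-4) = 1279804/29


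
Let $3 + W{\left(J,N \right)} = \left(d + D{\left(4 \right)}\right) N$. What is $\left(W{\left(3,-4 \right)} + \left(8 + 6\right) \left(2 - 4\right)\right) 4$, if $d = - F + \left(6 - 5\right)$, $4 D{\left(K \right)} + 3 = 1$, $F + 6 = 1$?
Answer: $-212$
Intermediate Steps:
$F = -5$ ($F = -6 + 1 = -5$)
$D{\left(K \right)} = - \frac{1}{2}$ ($D{\left(K \right)} = - \frac{3}{4} + \frac{1}{4} \cdot 1 = - \frac{3}{4} + \frac{1}{4} = - \frac{1}{2}$)
$d = 6$ ($d = \left(-1\right) \left(-5\right) + \left(6 - 5\right) = 5 + 1 = 6$)
$W{\left(J,N \right)} = -3 + \frac{11 N}{2}$ ($W{\left(J,N \right)} = -3 + \left(6 - \frac{1}{2}\right) N = -3 + \frac{11 N}{2}$)
$\left(W{\left(3,-4 \right)} + \left(8 + 6\right) \left(2 - 4\right)\right) 4 = \left(\left(-3 + \frac{11}{2} \left(-4\right)\right) + \left(8 + 6\right) \left(2 - 4\right)\right) 4 = \left(\left(-3 - 22\right) + 14 \left(-2\right)\right) 4 = \left(-25 - 28\right) 4 = \left(-53\right) 4 = -212$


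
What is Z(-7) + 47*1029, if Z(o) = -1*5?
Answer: 48358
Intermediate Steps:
Z(o) = -5
Z(-7) + 47*1029 = -5 + 47*1029 = -5 + 48363 = 48358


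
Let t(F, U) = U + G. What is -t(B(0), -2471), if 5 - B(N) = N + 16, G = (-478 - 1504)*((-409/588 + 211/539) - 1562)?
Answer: -1429435277/462 ≈ -3.0940e+6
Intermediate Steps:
G = 1430576879/462 (G = -1982*((-409*1/588 + 211*(1/539)) - 1562) = -1982*((-409/588 + 211/539) - 1562) = -1982*(-281/924 - 1562) = -1982*(-1443569/924) = 1430576879/462 ≈ 3.0965e+6)
B(N) = -11 - N (B(N) = 5 - (N + 16) = 5 - (16 + N) = 5 + (-16 - N) = -11 - N)
t(F, U) = 1430576879/462 + U (t(F, U) = U + 1430576879/462 = 1430576879/462 + U)
-t(B(0), -2471) = -(1430576879/462 - 2471) = -1*1429435277/462 = -1429435277/462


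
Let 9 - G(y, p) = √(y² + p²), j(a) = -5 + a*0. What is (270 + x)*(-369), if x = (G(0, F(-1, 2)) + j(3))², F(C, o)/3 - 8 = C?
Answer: -206271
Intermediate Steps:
F(C, o) = 24 + 3*C
j(a) = -5 (j(a) = -5 + 0 = -5)
G(y, p) = 9 - √(p² + y²) (G(y, p) = 9 - √(y² + p²) = 9 - √(p² + y²))
x = 289 (x = ((9 - √((24 + 3*(-1))² + 0²)) - 5)² = ((9 - √((24 - 3)² + 0)) - 5)² = ((9 - √(21² + 0)) - 5)² = ((9 - √(441 + 0)) - 5)² = ((9 - √441) - 5)² = ((9 - 1*21) - 5)² = ((9 - 21) - 5)² = (-12 - 5)² = (-17)² = 289)
(270 + x)*(-369) = (270 + 289)*(-369) = 559*(-369) = -206271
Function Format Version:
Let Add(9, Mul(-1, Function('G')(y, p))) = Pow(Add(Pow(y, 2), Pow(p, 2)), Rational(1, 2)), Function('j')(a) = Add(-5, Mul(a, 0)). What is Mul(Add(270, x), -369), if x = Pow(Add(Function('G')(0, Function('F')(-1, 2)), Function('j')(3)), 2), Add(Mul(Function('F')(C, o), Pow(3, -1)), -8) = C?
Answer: -206271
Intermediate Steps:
Function('F')(C, o) = Add(24, Mul(3, C))
Function('j')(a) = -5 (Function('j')(a) = Add(-5, 0) = -5)
Function('G')(y, p) = Add(9, Mul(-1, Pow(Add(Pow(p, 2), Pow(y, 2)), Rational(1, 2)))) (Function('G')(y, p) = Add(9, Mul(-1, Pow(Add(Pow(y, 2), Pow(p, 2)), Rational(1, 2)))) = Add(9, Mul(-1, Pow(Add(Pow(p, 2), Pow(y, 2)), Rational(1, 2)))))
x = 289 (x = Pow(Add(Add(9, Mul(-1, Pow(Add(Pow(Add(24, Mul(3, -1)), 2), Pow(0, 2)), Rational(1, 2)))), -5), 2) = Pow(Add(Add(9, Mul(-1, Pow(Add(Pow(Add(24, -3), 2), 0), Rational(1, 2)))), -5), 2) = Pow(Add(Add(9, Mul(-1, Pow(Add(Pow(21, 2), 0), Rational(1, 2)))), -5), 2) = Pow(Add(Add(9, Mul(-1, Pow(Add(441, 0), Rational(1, 2)))), -5), 2) = Pow(Add(Add(9, Mul(-1, Pow(441, Rational(1, 2)))), -5), 2) = Pow(Add(Add(9, Mul(-1, 21)), -5), 2) = Pow(Add(Add(9, -21), -5), 2) = Pow(Add(-12, -5), 2) = Pow(-17, 2) = 289)
Mul(Add(270, x), -369) = Mul(Add(270, 289), -369) = Mul(559, -369) = -206271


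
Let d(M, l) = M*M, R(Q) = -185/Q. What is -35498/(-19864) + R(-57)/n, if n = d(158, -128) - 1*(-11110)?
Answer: 18248825351/10211178588 ≈ 1.7871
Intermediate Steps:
d(M, l) = M²
n = 36074 (n = 158² - 1*(-11110) = 24964 + 11110 = 36074)
-35498/(-19864) + R(-57)/n = -35498/(-19864) - 185/(-57)/36074 = -35498*(-1/19864) - 185*(-1/57)*(1/36074) = 17749/9932 + (185/57)*(1/36074) = 17749/9932 + 185/2056218 = 18248825351/10211178588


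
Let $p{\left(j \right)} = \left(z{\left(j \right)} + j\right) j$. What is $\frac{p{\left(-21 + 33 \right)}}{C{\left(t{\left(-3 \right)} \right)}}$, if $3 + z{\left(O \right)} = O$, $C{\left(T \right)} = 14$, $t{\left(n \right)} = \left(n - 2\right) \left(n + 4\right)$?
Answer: $18$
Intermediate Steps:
$t{\left(n \right)} = \left(-2 + n\right) \left(4 + n\right)$
$z{\left(O \right)} = -3 + O$
$p{\left(j \right)} = j \left(-3 + 2 j\right)$ ($p{\left(j \right)} = \left(\left(-3 + j\right) + j\right) j = \left(-3 + 2 j\right) j = j \left(-3 + 2 j\right)$)
$\frac{p{\left(-21 + 33 \right)}}{C{\left(t{\left(-3 \right)} \right)}} = \frac{\left(-21 + 33\right) \left(-3 + 2 \left(-21 + 33\right)\right)}{14} = 12 \left(-3 + 2 \cdot 12\right) \frac{1}{14} = 12 \left(-3 + 24\right) \frac{1}{14} = 12 \cdot 21 \cdot \frac{1}{14} = 252 \cdot \frac{1}{14} = 18$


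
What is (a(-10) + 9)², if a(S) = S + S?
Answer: 121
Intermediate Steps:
a(S) = 2*S
(a(-10) + 9)² = (2*(-10) + 9)² = (-20 + 9)² = (-11)² = 121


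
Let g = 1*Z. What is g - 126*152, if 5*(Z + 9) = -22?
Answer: -95827/5 ≈ -19165.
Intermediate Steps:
Z = -67/5 (Z = -9 + (⅕)*(-22) = -9 - 22/5 = -67/5 ≈ -13.400)
g = -67/5 (g = 1*(-67/5) = -67/5 ≈ -13.400)
g - 126*152 = -67/5 - 126*152 = -67/5 - 19152 = -95827/5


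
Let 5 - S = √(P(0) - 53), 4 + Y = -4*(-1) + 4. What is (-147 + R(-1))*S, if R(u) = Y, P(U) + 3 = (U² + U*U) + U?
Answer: -715 + 286*I*√14 ≈ -715.0 + 1070.1*I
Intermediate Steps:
P(U) = -3 + U + 2*U² (P(U) = -3 + ((U² + U*U) + U) = -3 + ((U² + U²) + U) = -3 + (2*U² + U) = -3 + (U + 2*U²) = -3 + U + 2*U²)
Y = 4 (Y = -4 + (-4*(-1) + 4) = -4 + (4 + 4) = -4 + 8 = 4)
R(u) = 4
S = 5 - 2*I*√14 (S = 5 - √((-3 + 0 + 2*0²) - 53) = 5 - √((-3 + 0 + 2*0) - 53) = 5 - √((-3 + 0 + 0) - 53) = 5 - √(-3 - 53) = 5 - √(-56) = 5 - 2*I*√14 ≈ 5.0 - 7.4833*I)
(-147 + R(-1))*S = (-147 + 4)*(5 - 2*I*√14) = -143*(5 - 2*I*√14) = -715 + 286*I*√14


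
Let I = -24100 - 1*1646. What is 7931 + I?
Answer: -17815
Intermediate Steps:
I = -25746 (I = -24100 - 1646 = -25746)
7931 + I = 7931 - 25746 = -17815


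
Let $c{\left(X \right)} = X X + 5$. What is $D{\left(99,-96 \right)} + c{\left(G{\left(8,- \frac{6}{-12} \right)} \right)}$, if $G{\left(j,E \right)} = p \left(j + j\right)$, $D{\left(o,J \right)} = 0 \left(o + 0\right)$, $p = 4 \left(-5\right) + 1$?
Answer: $92421$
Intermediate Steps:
$p = -19$ ($p = -20 + 1 = -19$)
$D{\left(o,J \right)} = 0$ ($D{\left(o,J \right)} = 0 o = 0$)
$G{\left(j,E \right)} = - 38 j$ ($G{\left(j,E \right)} = - 19 \left(j + j\right) = - 19 \cdot 2 j = - 38 j$)
$c{\left(X \right)} = 5 + X^{2}$ ($c{\left(X \right)} = X^{2} + 5 = 5 + X^{2}$)
$D{\left(99,-96 \right)} + c{\left(G{\left(8,- \frac{6}{-12} \right)} \right)} = 0 + \left(5 + \left(\left(-38\right) 8\right)^{2}\right) = 0 + \left(5 + \left(-304\right)^{2}\right) = 0 + \left(5 + 92416\right) = 0 + 92421 = 92421$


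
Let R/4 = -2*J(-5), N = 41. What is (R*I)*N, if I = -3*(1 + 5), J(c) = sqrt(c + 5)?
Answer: 0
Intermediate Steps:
J(c) = sqrt(5 + c)
R = 0 (R = 4*(-2*sqrt(5 - 5)) = 4*(-2*sqrt(0)) = 4*(-2*0) = 4*0 = 0)
I = -18 (I = -3*6 = -18)
(R*I)*N = (0*(-18))*41 = 0*41 = 0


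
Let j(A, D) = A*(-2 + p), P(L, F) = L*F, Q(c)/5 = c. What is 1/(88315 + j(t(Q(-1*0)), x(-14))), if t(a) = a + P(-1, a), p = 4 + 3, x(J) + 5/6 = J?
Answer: 1/88315 ≈ 1.1323e-5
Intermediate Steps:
Q(c) = 5*c
x(J) = -5/6 + J
p = 7
P(L, F) = F*L
t(a) = 0 (t(a) = a + a*(-1) = a - a = 0)
j(A, D) = 5*A (j(A, D) = A*(-2 + 7) = A*5 = 5*A)
1/(88315 + j(t(Q(-1*0)), x(-14))) = 1/(88315 + 5*0) = 1/(88315 + 0) = 1/88315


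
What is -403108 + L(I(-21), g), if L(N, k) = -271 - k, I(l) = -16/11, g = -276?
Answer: -403103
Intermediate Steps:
I(l) = -16/11 (I(l) = -16*1/11 = -16/11)
-403108 + L(I(-21), g) = -403108 + (-271 - 1*(-276)) = -403108 + (-271 + 276) = -403108 + 5 = -403103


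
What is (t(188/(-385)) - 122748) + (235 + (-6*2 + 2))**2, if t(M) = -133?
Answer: -72256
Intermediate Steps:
(t(188/(-385)) - 122748) + (235 + (-6*2 + 2))**2 = (-133 - 122748) + (235 + (-6*2 + 2))**2 = -122881 + (235 + (-12 + 2))**2 = -122881 + (235 - 10)**2 = -122881 + 225**2 = -122881 + 50625 = -72256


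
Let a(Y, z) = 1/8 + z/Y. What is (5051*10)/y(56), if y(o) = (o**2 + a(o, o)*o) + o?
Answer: 10102/651 ≈ 15.518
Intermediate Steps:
a(Y, z) = 1/8 + z/Y (a(Y, z) = 1*(1/8) + z/Y = 1/8 + z/Y)
y(o) = o**2 + 17*o/8 (y(o) = (o**2 + ((o + o/8)/o)*o) + o = (o**2 + ((9*o/8)/o)*o) + o = (o**2 + 9*o/8) + o = o**2 + 17*o/8)
(5051*10)/y(56) = (5051*10)/(((1/8)*56*(17 + 8*56))) = 50510/(((1/8)*56*(17 + 448))) = 50510/(((1/8)*56*465)) = 50510/3255 = 50510*(1/3255) = 10102/651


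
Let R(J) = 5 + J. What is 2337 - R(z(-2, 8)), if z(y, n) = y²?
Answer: 2328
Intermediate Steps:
2337 - R(z(-2, 8)) = 2337 - (5 + (-2)²) = 2337 - (5 + 4) = 2337 - 1*9 = 2337 - 9 = 2328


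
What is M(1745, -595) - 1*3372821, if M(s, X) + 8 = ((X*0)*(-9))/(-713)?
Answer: -3372829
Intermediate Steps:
M(s, X) = -8 (M(s, X) = -8 + ((X*0)*(-9))/(-713) = -8 + (0*(-9))*(-1/713) = -8 + 0*(-1/713) = -8 + 0 = -8)
M(1745, -595) - 1*3372821 = -8 - 1*3372821 = -8 - 3372821 = -3372829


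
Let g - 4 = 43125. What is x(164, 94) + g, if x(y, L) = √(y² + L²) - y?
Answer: 42965 + 2*√8933 ≈ 43154.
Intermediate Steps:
g = 43129 (g = 4 + 43125 = 43129)
x(y, L) = √(L² + y²) - y
x(164, 94) + g = (√(94² + 164²) - 1*164) + 43129 = (√(8836 + 26896) - 164) + 43129 = (√35732 - 164) + 43129 = (2*√8933 - 164) + 43129 = (-164 + 2*√8933) + 43129 = 42965 + 2*√8933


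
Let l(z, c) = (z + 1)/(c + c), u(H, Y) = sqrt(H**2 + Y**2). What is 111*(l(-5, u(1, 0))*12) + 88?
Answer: -2576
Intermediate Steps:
l(z, c) = (1 + z)/(2*c) (l(z, c) = (1 + z)/((2*c)) = (1/(2*c))*(1 + z) = (1 + z)/(2*c))
111*(l(-5, u(1, 0))*12) + 88 = 111*(((1 - 5)/(2*(sqrt(1**2 + 0**2))))*12) + 88 = 111*(((1/2)*(-4)/sqrt(1 + 0))*12) + 88 = 111*(((1/2)*(-4)/sqrt(1))*12) + 88 = 111*(((1/2)*(-4)/1)*12) + 88 = 111*(((1/2)*1*(-4))*12) + 88 = 111*(-2*12) + 88 = 111*(-24) + 88 = -2664 + 88 = -2576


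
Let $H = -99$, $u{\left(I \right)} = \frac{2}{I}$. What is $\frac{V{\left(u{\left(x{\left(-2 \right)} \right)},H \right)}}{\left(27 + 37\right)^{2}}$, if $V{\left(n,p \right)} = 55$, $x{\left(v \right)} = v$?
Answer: $\frac{55}{4096} \approx 0.013428$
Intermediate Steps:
$\frac{V{\left(u{\left(x{\left(-2 \right)} \right)},H \right)}}{\left(27 + 37\right)^{2}} = \frac{55}{\left(27 + 37\right)^{2}} = \frac{55}{64^{2}} = \frac{55}{4096}$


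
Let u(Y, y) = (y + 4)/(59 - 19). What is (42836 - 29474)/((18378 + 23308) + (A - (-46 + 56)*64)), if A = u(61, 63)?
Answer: 534480/1641907 ≈ 0.32552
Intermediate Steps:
u(Y, y) = ⅒ + y/40 (u(Y, y) = (4 + y)/40 = (4 + y)*(1/40) = ⅒ + y/40)
A = 67/40 (A = ⅒ + (1/40)*63 = ⅒ + 63/40 = 67/40 ≈ 1.6750)
(42836 - 29474)/((18378 + 23308) + (A - (-46 + 56)*64)) = (42836 - 29474)/((18378 + 23308) + (67/40 - (-46 + 56)*64)) = 13362/(41686 + (67/40 - 10*64)) = 13362/(41686 + (67/40 - 1*640)) = 13362/(41686 + (67/40 - 640)) = 13362/(41686 - 25533/40) = 13362/(1641907/40) = 13362*(40/1641907) = 534480/1641907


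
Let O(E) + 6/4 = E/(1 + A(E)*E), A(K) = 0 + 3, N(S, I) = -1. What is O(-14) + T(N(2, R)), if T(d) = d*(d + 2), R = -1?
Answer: -177/82 ≈ -2.1585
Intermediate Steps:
A(K) = 3
T(d) = d*(2 + d)
O(E) = -3/2 + E/(1 + 3*E)
O(-14) + T(N(2, R)) = (-3 - 7*(-14))/(2*(1 + 3*(-14))) - (2 - 1) = (-3 + 98)/(2*(1 - 42)) - 1*1 = (½)*95/(-41) - 1 = (½)*(-1/41)*95 - 1 = -95/82 - 1 = -177/82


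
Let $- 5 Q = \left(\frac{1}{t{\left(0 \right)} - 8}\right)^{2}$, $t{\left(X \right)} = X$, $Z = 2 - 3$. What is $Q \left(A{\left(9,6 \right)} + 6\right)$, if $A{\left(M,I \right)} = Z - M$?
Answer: $\frac{1}{80} \approx 0.0125$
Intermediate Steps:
$Z = -1$ ($Z = 2 - 3 = -1$)
$Q = - \frac{1}{320}$ ($Q = - \frac{\left(\frac{1}{0 - 8}\right)^{2}}{5} = - \frac{\left(\frac{1}{-8}\right)^{2}}{5} = - \frac{\left(- \frac{1}{8}\right)^{2}}{5} = \left(- \frac{1}{5}\right) \frac{1}{64} = - \frac{1}{320} \approx -0.003125$)
$A{\left(M,I \right)} = -1 - M$
$Q \left(A{\left(9,6 \right)} + 6\right) = - \frac{\left(-1 - 9\right) + 6}{320} = - \frac{-10 + 6}{320} = \left(- \frac{1}{320}\right) \left(-4\right) = \frac{1}{80}$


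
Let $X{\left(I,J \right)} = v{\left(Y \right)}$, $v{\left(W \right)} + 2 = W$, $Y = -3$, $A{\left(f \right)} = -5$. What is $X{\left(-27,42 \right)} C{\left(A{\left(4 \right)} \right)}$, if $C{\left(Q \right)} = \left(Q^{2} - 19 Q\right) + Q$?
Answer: $-575$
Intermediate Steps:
$v{\left(W \right)} = -2 + W$
$X{\left(I,J \right)} = -5$ ($X{\left(I,J \right)} = -2 - 3 = -5$)
$C{\left(Q \right)} = Q^{2} - 18 Q$
$X{\left(-27,42 \right)} C{\left(A{\left(4 \right)} \right)} = - 5 \left(- 5 \left(-18 - 5\right)\right) = - 5 \left(\left(-5\right) \left(-23\right)\right) = \left(-5\right) 115 = -575$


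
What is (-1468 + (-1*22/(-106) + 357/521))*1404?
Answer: -56877769728/27613 ≈ -2.0598e+6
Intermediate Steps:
(-1468 + (-1*22/(-106) + 357/521))*1404 = (-1468 + (-22*(-1/106) + 357*(1/521)))*1404 = (-1468 + (11/53 + 357/521))*1404 = (-1468 + 24652/27613)*1404 = -40511232/27613*1404 = -56877769728/27613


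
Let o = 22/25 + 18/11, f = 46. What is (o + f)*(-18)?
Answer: -240156/275 ≈ -873.29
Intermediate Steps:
o = 692/275 (o = 22*(1/25) + 18*(1/11) = 22/25 + 18/11 = 692/275 ≈ 2.5164)
(o + f)*(-18) = (692/275 + 46)*(-18) = (13342/275)*(-18) = -240156/275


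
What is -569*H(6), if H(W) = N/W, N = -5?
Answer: 2845/6 ≈ 474.17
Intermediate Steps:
H(W) = -5/W
-569*H(6) = -(-2845)/6 = -569*(-5/6) = 2845/6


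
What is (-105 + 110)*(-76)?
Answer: -380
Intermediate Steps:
(-105 + 110)*(-76) = 5*(-76) = -380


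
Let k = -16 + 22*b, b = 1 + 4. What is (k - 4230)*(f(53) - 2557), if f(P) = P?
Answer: 10356544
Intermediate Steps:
b = 5
k = 94 (k = -16 + 22*5 = -16 + 110 = 94)
(k - 4230)*(f(53) - 2557) = (94 - 4230)*(53 - 2557) = -4136*(-2504) = 10356544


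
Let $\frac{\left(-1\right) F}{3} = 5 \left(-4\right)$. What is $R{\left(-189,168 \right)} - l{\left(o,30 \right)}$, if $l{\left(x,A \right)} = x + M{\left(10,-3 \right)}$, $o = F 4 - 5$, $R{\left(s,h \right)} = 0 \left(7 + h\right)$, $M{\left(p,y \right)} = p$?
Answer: $-245$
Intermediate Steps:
$F = 60$ ($F = - 3 \cdot 5 \left(-4\right) = \left(-3\right) \left(-20\right) = 60$)
$R{\left(s,h \right)} = 0$
$o = 235$ ($o = 60 \cdot 4 - 5 = 240 - 5 = 235$)
$l{\left(x,A \right)} = 10 + x$ ($l{\left(x,A \right)} = x + 10 = 10 + x$)
$R{\left(-189,168 \right)} - l{\left(o,30 \right)} = 0 - \left(10 + 235\right) = 0 - 245 = -245$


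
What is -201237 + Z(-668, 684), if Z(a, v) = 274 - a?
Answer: -200295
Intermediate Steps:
-201237 + Z(-668, 684) = -201237 + (274 - 1*(-668)) = -201237 + (274 + 668) = -201237 + 942 = -200295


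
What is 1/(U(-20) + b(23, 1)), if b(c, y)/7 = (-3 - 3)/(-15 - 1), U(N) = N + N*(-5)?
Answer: 8/661 ≈ 0.012103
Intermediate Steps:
U(N) = -4*N (U(N) = N - 5*N = -4*N)
b(c, y) = 21/8 (b(c, y) = 7*((-3 - 3)/(-15 - 1)) = 7*(-6/(-16)) = 7*(-6*(-1/16)) = 7*(3/8) = 21/8)
1/(U(-20) + b(23, 1)) = 1/(-4*(-20) + 21/8) = 1/(80 + 21/8) = 1/(661/8) = 8/661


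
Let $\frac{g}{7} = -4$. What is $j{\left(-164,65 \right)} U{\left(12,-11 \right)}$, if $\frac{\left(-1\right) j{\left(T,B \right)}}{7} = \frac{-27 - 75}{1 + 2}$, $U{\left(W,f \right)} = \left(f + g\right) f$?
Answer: $102102$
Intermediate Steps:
$g = -28$ ($g = 7 \left(-4\right) = -28$)
$U{\left(W,f \right)} = f \left(-28 + f\right)$ ($U{\left(W,f \right)} = \left(f - 28\right) f = \left(-28 + f\right) f = f \left(-28 + f\right)$)
$j{\left(T,B \right)} = 238$ ($j{\left(T,B \right)} = - 7 \frac{-27 - 75}{1 + 2} = - 7 \left(- \frac{102}{3}\right) = - 7 \left(\left(-102\right) \frac{1}{3}\right) = \left(-7\right) \left(-34\right) = 238$)
$j{\left(-164,65 \right)} U{\left(12,-11 \right)} = 238 \left(- 11 \left(-28 - 11\right)\right) = 238 \left(\left(-11\right) \left(-39\right)\right) = 238 \cdot 429 = 102102$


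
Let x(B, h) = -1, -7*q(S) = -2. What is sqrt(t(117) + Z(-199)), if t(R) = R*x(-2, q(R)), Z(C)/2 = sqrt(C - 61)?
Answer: sqrt(-117 + 4*I*sqrt(65)) ≈ 1.477 + 10.917*I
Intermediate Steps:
q(S) = 2/7 (q(S) = -1/7*(-2) = 2/7)
Z(C) = 2*sqrt(-61 + C) (Z(C) = 2*sqrt(C - 61) = 2*sqrt(-61 + C))
t(R) = -R (t(R) = R*(-1) = -R)
sqrt(t(117) + Z(-199)) = sqrt(-1*117 + 2*sqrt(-61 - 199)) = sqrt(-117 + 2*sqrt(-260)) = sqrt(-117 + 2*(2*I*sqrt(65))) = sqrt(-117 + 4*I*sqrt(65))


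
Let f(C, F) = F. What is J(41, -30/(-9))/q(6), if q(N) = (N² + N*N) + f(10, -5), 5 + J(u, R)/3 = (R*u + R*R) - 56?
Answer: 781/201 ≈ 3.8856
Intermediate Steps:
J(u, R) = -183 + 3*R² + 3*R*u (J(u, R) = -15 + 3*((R*u + R*R) - 56) = -15 + 3*((R*u + R²) - 56) = -15 + 3*((R² + R*u) - 56) = -15 + 3*(-56 + R² + R*u) = -15 + (-168 + 3*R² + 3*R*u) = -183 + 3*R² + 3*R*u)
q(N) = -5 + 2*N² (q(N) = (N² + N*N) - 5 = (N² + N²) - 5 = 2*N² - 5 = -5 + 2*N²)
J(41, -30/(-9))/q(6) = (-183 + 3*(-30/(-9))² + 3*(-30/(-9))*41)/(-5 + 2*6²) = (-183 + 3*(-30*(-⅑))² + 3*(-30*(-⅑))*41)/(-5 + 2*36) = (-183 + 3*(10/3)² + 3*(10/3)*41)/(-5 + 72) = (-183 + 3*(100/9) + 410)/67 = (-183 + 100/3 + 410)*(1/67) = (781/3)*(1/67) = 781/201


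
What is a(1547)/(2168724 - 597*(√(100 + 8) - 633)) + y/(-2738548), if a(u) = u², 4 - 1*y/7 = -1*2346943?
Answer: -29951188779842235479/5920065631220888748 + 952497182*√3/720584488717 ≈ -5.0570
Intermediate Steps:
y = 16428629 (y = 28 - (-7)*2346943 = 28 - 7*(-2346943) = 28 + 16428601 = 16428629)
a(1547)/(2168724 - 597*(√(100 + 8) - 633)) + y/(-2738548) = 1547²/(2168724 - 597*(√(100 + 8) - 633)) + 16428629/(-2738548) = 2393209/(2168724 - 597*(√108 - 633)) + 16428629*(-1/2738548) = 2393209/(2168724 - 597*(6*√3 - 633)) - 16428629/2738548 = 2393209/(2168724 - 597*(-633 + 6*√3)) - 16428629/2738548 = 2393209/(2168724 - (-377901 + 3582*√3)) - 16428629/2738548 = 2393209/(2168724 + (377901 - 3582*√3)) - 16428629/2738548 = 2393209/(2546625 - 3582*√3) - 16428629/2738548 = -16428629/2738548 + 2393209/(2546625 - 3582*√3)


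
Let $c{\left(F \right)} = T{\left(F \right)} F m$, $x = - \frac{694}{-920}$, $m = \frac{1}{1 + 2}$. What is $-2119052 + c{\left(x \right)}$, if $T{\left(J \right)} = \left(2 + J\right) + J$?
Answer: $- \frac{224195608257}{105800} \approx -2.1191 \cdot 10^{6}$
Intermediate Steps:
$m = \frac{1}{3} \approx 0.33333$
$T{\left(J \right)} = 2 + 2 J$
$x = \frac{347}{460}$ ($x = \left(-694\right) \left(- \frac{1}{920}\right) = \frac{347}{460} \approx 0.75435$)
$c{\left(F \right)} = \frac{F \left(2 + 2 F\right)}{3}$ ($c{\left(F \right)} = \left(2 + 2 F\right) F \frac{1}{3} = F \left(2 + 2 F\right) \frac{1}{3} = \frac{F \left(2 + 2 F\right)}{3}$)
$-2119052 + c{\left(x \right)} = -2119052 + \frac{2}{3} \cdot \frac{347}{460} \left(1 + \frac{347}{460}\right) = -2119052 + \frac{2}{3} \cdot \frac{347}{460} \cdot \frac{807}{460} = -2119052 + \frac{93343}{105800} = - \frac{224195608257}{105800}$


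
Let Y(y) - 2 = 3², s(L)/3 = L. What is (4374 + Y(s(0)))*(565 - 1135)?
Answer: -2499450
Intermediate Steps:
s(L) = 3*L
Y(y) = 11 (Y(y) = 2 + 3² = 2 + 9 = 11)
(4374 + Y(s(0)))*(565 - 1135) = (4374 + 11)*(565 - 1135) = 4385*(-570) = -2499450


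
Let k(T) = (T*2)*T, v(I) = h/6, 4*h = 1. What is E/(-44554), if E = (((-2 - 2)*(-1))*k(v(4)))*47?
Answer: -47/3207888 ≈ -1.4651e-5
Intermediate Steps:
h = ¼ (h = (¼)*1 = ¼ ≈ 0.25000)
v(I) = 1/24 (v(I) = (¼)/6 = (¼)*(⅙) = 1/24)
k(T) = 2*T² (k(T) = (2*T)*T = 2*T²)
E = 47/72 (E = (((-2 - 2)*(-1))*(2*(1/24)²))*47 = ((-4*(-1))*(2*(1/576)))*47 = (4*(1/288))*47 = (1/72)*47 = 47/72 ≈ 0.65278)
E/(-44554) = (47/72)/(-44554) = (47/72)*(-1/44554) = -47/3207888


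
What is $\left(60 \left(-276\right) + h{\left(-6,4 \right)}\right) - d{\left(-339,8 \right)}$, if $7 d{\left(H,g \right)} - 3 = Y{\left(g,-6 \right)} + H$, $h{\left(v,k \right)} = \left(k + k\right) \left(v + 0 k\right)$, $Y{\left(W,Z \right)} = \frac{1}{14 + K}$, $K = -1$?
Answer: $- \frac{1506961}{91} \approx -16560.0$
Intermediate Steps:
$Y{\left(W,Z \right)} = \frac{1}{13}$ ($Y{\left(W,Z \right)} = \frac{1}{14 - 1} = \frac{1}{13}$)
$h{\left(v,k \right)} = 2 k v$ ($h{\left(v,k \right)} = 2 k \left(v + 0\right) = 2 k v$)
$d{\left(H,g \right)} = \frac{40}{91} + \frac{H}{7}$ ($d{\left(H,g \right)} = \frac{3}{7} + \frac{\frac{1}{13} + H}{7} = \frac{3}{7} + \left(\frac{1}{91} + \frac{H}{7}\right) = \frac{40}{91} + \frac{H}{7}$)
$\left(60 \left(-276\right) + h{\left(-6,4 \right)}\right) - d{\left(-339,8 \right)} = \left(60 \left(-276\right) + 2 \cdot 4 \left(-6\right)\right) - \left(\frac{40}{91} + \frac{1}{7} \left(-339\right)\right) = \left(-16560 - 48\right) - \left(\frac{40}{91} - \frac{339}{7}\right) = -16608 - - \frac{4367}{91} = -16608 + \frac{4367}{91} = - \frac{1506961}{91}$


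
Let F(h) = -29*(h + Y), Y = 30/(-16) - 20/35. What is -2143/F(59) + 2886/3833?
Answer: 725049562/352034219 ≈ 2.0596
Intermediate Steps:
Y = -137/56 (Y = 30*(-1/16) - 20*1/35 = -15/8 - 4/7 = -137/56 ≈ -2.4464)
F(h) = 3973/56 - 29*h (F(h) = -29*(h - 137/56) = -29*(-137/56 + h) = 3973/56 - 29*h)
-2143/F(59) + 2886/3833 = -2143/(3973/56 - 29*59) + 2886/3833 = -2143/(3973/56 - 1711) + 2886*(1/3833) = -2143/(-91843/56) + 2886/3833 = -2143*(-56/91843) + 2886/3833 = 120008/91843 + 2886/3833 = 725049562/352034219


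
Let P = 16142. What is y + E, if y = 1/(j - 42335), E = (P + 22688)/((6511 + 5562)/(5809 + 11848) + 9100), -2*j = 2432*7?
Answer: 3873514006533/907849303859 ≈ 4.2667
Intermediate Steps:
j = -8512 (j = -1216*7 = -½*17024 = -8512)
E = 685621310/160690773 (E = (16142 + 22688)/((6511 + 5562)/(5809 + 11848) + 9100) = 38830/(12073/17657 + 9100) = 38830/(160690773/17657) = 38830*(17657/160690773) = 685621310/160690773 ≈ 4.2667)
y = -1/50847 (y = 1/(-8512 - 42335) = 1/(-50847) = -1/50847 ≈ -1.9667e-5)
y + E = -1/50847 + 685621310/160690773 = 3873514006533/907849303859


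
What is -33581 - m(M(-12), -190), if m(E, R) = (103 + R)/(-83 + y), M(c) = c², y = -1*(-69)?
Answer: -470221/14 ≈ -33587.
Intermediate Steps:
y = 69
m(E, R) = -103/14 - R/14 (m(E, R) = (103 + R)/(-83 + 69) = (103 + R)/(-14) = (103 + R)*(-1/14) = -103/14 - R/14)
-33581 - m(M(-12), -190) = -33581 - (-103/14 - 1/14*(-190)) = -33581 - (-103/14 + 95/7) = -33581 - 1*87/14 = -33581 - 87/14 = -470221/14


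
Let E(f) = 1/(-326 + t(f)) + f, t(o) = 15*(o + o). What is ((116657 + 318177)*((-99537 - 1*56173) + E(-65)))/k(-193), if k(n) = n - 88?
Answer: 77083871323717/319778 ≈ 2.4105e+8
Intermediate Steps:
t(o) = 30*o (t(o) = 15*(2*o) = 30*o)
k(n) = -88 + n
E(f) = f + 1/(-326 + 30*f) (E(f) = 1/(-326 + 30*f) + f = f + 1/(-326 + 30*f))
((116657 + 318177)*((-99537 - 1*56173) + E(-65)))/k(-193) = ((116657 + 318177)*((-99537 - 1*56173) + (1 - 326*(-65) + 30*(-65)²)/(2*(-163 + 15*(-65)))))/(-88 - 193) = (434834*((-99537 - 56173) + (1 + 21190 + 30*4225)/(2*(-163 - 975))))/(-281) = (434834*(-155710 + (½)*(1 + 21190 + 126750)/(-1138)))*(-1/281) = (434834*(-155710 + (½)*(-1/1138)*147941))*(-1/281) = (434834*(-155710 - 147941/2276))*(-1/281) = (434834*(-354543901/2276))*(-1/281) = -77083871323717/1138*(-1/281) = 77083871323717/319778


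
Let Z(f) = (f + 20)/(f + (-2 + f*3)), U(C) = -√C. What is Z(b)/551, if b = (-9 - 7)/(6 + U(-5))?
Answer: -2026/798399 + 328*I*√5/798399 ≈ -0.0025376 + 0.00091863*I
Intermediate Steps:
b = -16/(6 - I*√5) (b = (-9 - 7)/(6 - √(-5)) = -16/(6 - I*√5) ≈ -2.3415 - 0.87261*I)
Z(f) = (20 + f)/(-2 + 4*f) (Z(f) = (20 + f)/(f + (-2 + 3*f)) = (20 + f)/(-2 + 4*f))
Z(b)/551 = ((20 + (-96/41 - 16*I*√5/41))/(2*(-1 + 2*(-96/41 - 16*I*√5/41))))/551 = ((724/41 - 16*I*√5/41)/(2*(-1 + (-192/41 - 32*I*√5/41))))*(1/551) = ((724/41 - 16*I*√5/41)/(2*(-233/41 - 32*I*√5/41)))*(1/551) = (724/41 - 16*I*√5/41)/(1102*(-233/41 - 32*I*√5/41))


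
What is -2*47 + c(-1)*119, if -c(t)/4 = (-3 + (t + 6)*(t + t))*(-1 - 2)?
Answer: -18658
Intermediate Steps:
c(t) = -36 + 24*t*(6 + t) (c(t) = -4*(-3 + (t + 6)*(t + t))*(-1 - 2) = -4*(-3 + (6 + t)*(2*t))*(-3) = -4*(-3 + 2*t*(6 + t))*(-3) = -4*(9 - 6*t*(6 + t)) = -36 + 24*t*(6 + t))
-2*47 + c(-1)*119 = -2*47 + (-36 + 24*(-1)**2 + 144*(-1))*119 = -94 + (-36 + 24*1 - 144)*119 = -94 + (-36 + 24 - 144)*119 = -94 - 156*119 = -94 - 18564 = -18658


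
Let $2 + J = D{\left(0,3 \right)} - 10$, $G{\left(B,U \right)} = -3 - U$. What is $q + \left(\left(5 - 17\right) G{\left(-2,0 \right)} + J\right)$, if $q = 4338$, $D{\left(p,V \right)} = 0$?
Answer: $4362$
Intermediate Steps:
$J = -12$ ($J = -2 + \left(0 - 10\right) = -2 - 10 = -12$)
$q + \left(\left(5 - 17\right) G{\left(-2,0 \right)} + J\right) = 4338 - \left(12 - \left(5 - 17\right) \left(-3 - 0\right)\right) = 4338 - \left(12 - \left(5 - 17\right) \left(-3 + 0\right)\right) = 4338 - -24 = 4338 + \left(36 - 12\right) = 4338 + 24 = 4362$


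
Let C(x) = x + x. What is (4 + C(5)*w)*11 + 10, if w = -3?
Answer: -276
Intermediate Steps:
C(x) = 2*x
(4 + C(5)*w)*11 + 10 = (4 + (2*5)*(-3))*11 + 10 = (4 + 10*(-3))*11 + 10 = (4 - 30)*11 + 10 = -26*11 + 10 = -286 + 10 = -276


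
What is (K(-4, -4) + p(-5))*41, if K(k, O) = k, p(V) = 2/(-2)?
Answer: -205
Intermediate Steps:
p(V) = -1 (p(V) = 2*(-½) = -1)
(K(-4, -4) + p(-5))*41 = (-4 - 1)*41 = -5*41 = -205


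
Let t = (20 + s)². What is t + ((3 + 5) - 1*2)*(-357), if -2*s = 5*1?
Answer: -7343/4 ≈ -1835.8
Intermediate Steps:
s = -5/2 ≈ -2.5000
t = 1225/4 (t = (20 - 5/2)² = (35/2)² = 1225/4 ≈ 306.25)
t + ((3 + 5) - 1*2)*(-357) = 1225/4 + ((3 + 5) - 1*2)*(-357) = 1225/4 + (8 - 2)*(-357) = 1225/4 + 6*(-357) = 1225/4 - 2142 = -7343/4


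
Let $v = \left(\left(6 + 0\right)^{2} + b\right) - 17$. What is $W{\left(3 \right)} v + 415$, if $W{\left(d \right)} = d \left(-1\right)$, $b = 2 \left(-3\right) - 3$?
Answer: $385$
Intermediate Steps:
$b = -9$ ($b = -6 - 3 = -9$)
$v = 10$ ($v = \left(\left(6 + 0\right)^{2} - 9\right) - 17 = \left(6^{2} - 9\right) - 17 = \left(36 - 9\right) - 17 = 27 - 17 = 10$)
$W{\left(d \right)} = - d$
$W{\left(3 \right)} v + 415 = \left(-1\right) 3 \cdot 10 + 415 = \left(-3\right) 10 + 415 = -30 + 415 = 385$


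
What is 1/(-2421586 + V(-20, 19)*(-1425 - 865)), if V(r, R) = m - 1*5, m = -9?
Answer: -1/2389526 ≈ -4.1849e-7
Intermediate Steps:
V(r, R) = -14 (V(r, R) = -9 - 1*5 = -9 - 5 = -14)
1/(-2421586 + V(-20, 19)*(-1425 - 865)) = 1/(-2421586 - 14*(-1425 - 865)) = 1/(-2421586 - 14*(-2290)) = 1/(-2421586 + 32060) = 1/(-2389526) = -1/2389526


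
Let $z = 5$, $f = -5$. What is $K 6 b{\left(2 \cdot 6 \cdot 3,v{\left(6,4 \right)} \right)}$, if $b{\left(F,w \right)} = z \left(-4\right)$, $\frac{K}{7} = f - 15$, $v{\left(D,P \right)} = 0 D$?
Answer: $16800$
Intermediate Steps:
$v{\left(D,P \right)} = 0$
$K = -140$ ($K = 7 \left(-5 - 15\right) = 7 \left(-20\right) = -140$)
$b{\left(F,w \right)} = -20$ ($b{\left(F,w \right)} = 5 \left(-4\right) = -20$)
$K 6 b{\left(2 \cdot 6 \cdot 3,v{\left(6,4 \right)} \right)} = \left(-140\right) 6 \left(-20\right) = \left(-840\right) \left(-20\right) = 16800$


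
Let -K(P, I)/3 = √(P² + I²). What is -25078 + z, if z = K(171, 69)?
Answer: -25078 - 9*√3778 ≈ -25631.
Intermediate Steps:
K(P, I) = -3*√(I² + P²) (K(P, I) = -3*√(P² + I²) = -3*√(I² + P²))
z = -9*√3778 (z = -3*√(69² + 171²) = -3*√(4761 + 29241) = -9*√3778 ≈ -553.19)
-25078 + z = -25078 - 9*√3778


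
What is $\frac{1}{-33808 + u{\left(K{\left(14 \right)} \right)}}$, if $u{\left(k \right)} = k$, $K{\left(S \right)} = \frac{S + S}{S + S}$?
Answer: $- \frac{1}{33807} \approx -2.958 \cdot 10^{-5}$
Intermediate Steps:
$K{\left(S \right)} = 1$ ($K{\left(S \right)} = \frac{2 S}{2 S} = 2 S \frac{1}{2 S} = 1$)
$\frac{1}{-33808 + u{\left(K{\left(14 \right)} \right)}} = \frac{1}{-33808 + 1} = \frac{1}{-33807} = - \frac{1}{33807}$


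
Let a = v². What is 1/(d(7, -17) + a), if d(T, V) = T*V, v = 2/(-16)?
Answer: -64/7615 ≈ -0.0084045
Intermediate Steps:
v = -⅛ (v = 2*(-1/16) = -⅛ ≈ -0.12500)
a = 1/64 (a = (-⅛)² = 1/64 ≈ 0.015625)
1/(d(7, -17) + a) = 1/(7*(-17) + 1/64) = 1/(-119 + 1/64) = 1/(-7615/64) = -64/7615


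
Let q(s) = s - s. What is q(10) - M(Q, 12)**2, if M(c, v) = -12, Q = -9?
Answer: -144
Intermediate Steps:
q(s) = 0
q(10) - M(Q, 12)**2 = 0 - 1*(-12)**2 = 0 - 1*144 = 0 - 144 = -144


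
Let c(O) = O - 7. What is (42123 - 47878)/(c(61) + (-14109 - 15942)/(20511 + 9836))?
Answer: -174646985/1608687 ≈ -108.56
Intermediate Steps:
c(O) = -7 + O
(42123 - 47878)/(c(61) + (-14109 - 15942)/(20511 + 9836)) = (42123 - 47878)/((-7 + 61) + (-14109 - 15942)/(20511 + 9836)) = -5755/(54 - 30051/30347) = -5755/1608687/30347 = -5755*30347/1608687 = -174646985/1608687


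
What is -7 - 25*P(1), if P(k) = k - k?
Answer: -7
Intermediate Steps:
P(k) = 0
-7 - 25*P(1) = -7 - 25*0 = -7 + 0 = -7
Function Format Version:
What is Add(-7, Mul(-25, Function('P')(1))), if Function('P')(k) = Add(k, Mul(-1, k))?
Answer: -7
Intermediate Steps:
Function('P')(k) = 0
Add(-7, Mul(-25, Function('P')(1))) = Add(-7, Mul(-25, 0)) = Add(-7, 0) = -7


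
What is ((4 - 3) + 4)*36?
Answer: 180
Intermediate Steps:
((4 - 3) + 4)*36 = (1 + 4)*36 = 5*36 = 180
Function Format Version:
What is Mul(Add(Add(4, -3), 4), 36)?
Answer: 180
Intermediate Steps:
Mul(Add(Add(4, -3), 4), 36) = Mul(Add(1, 4), 36) = Mul(5, 36) = 180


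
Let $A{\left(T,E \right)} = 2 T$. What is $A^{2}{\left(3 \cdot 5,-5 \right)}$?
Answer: $900$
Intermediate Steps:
$A^{2}{\left(3 \cdot 5,-5 \right)} = \left(2 \cdot 3 \cdot 5\right)^{2} = \left(2 \cdot 15\right)^{2} = 30^{2} = 900$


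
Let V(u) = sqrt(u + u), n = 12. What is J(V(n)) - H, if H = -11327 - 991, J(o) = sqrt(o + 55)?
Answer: 12318 + sqrt(55 + 2*sqrt(6)) ≈ 12326.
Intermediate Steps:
V(u) = sqrt(2)*sqrt(u) (V(u) = sqrt(2*u) = sqrt(2)*sqrt(u))
J(o) = sqrt(55 + o)
H = -12318
J(V(n)) - H = sqrt(55 + sqrt(2)*sqrt(12)) - 1*(-12318) = sqrt(55 + sqrt(2)*(2*sqrt(3))) + 12318 = sqrt(55 + 2*sqrt(6)) + 12318 = 12318 + sqrt(55 + 2*sqrt(6))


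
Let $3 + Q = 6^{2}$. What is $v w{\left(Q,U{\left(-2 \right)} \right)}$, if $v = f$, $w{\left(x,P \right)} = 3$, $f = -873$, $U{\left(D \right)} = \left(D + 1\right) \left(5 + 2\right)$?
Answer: $-2619$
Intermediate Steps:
$U{\left(D \right)} = 7 + 7 D$ ($U{\left(D \right)} = \left(1 + D\right) 7 = 7 + 7 D$)
$Q = 33$ ($Q = -3 + 6^{2} = -3 + 36 = 33$)
$v = -873$
$v w{\left(Q,U{\left(-2 \right)} \right)} = \left(-873\right) 3 = -2619$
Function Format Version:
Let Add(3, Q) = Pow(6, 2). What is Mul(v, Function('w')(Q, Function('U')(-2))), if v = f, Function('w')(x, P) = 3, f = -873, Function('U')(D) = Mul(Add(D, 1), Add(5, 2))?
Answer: -2619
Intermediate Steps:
Function('U')(D) = Add(7, Mul(7, D)) (Function('U')(D) = Mul(Add(1, D), 7) = Add(7, Mul(7, D)))
Q = 33 (Q = Add(-3, Pow(6, 2)) = Add(-3, 36) = 33)
v = -873
Mul(v, Function('w')(Q, Function('U')(-2))) = Mul(-873, 3) = -2619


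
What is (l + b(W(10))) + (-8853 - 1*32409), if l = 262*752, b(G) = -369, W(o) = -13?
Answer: 155393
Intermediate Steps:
l = 197024
(l + b(W(10))) + (-8853 - 1*32409) = (197024 - 369) + (-8853 - 1*32409) = 196655 + (-8853 - 32409) = 196655 - 41262 = 155393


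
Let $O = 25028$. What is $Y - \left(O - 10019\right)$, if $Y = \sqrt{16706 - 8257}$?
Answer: $-15009 + \sqrt{8449} \approx -14917.0$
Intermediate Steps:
$Y = \sqrt{8449} \approx 91.918$
$Y - \left(O - 10019\right) = \sqrt{8449} - \left(25028 - 10019\right) = \sqrt{8449} - 15009 = -15009 + \sqrt{8449}$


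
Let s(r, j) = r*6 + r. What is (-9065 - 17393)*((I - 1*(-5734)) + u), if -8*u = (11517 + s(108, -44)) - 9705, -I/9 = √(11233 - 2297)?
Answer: -143217154 + 476244*√2234 ≈ -1.2071e+8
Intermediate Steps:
I = -18*√2234 (I = -9*√(11233 - 2297) = -18*√2234 ≈ -850.77)
s(r, j) = 7*r (s(r, j) = 6*r + r = 7*r)
u = -321 (u = -((11517 + 7*108) - 9705)/8 = -((11517 + 756) - 9705)/8 = -(12273 - 9705)/8 = -⅛*2568 = -321)
(-9065 - 17393)*((I - 1*(-5734)) + u) = (-9065 - 17393)*((-18*√2234 - 1*(-5734)) - 321) = -26458*((-18*√2234 + 5734) - 321) = -26458*((5734 - 18*√2234) - 321) = -26458*(5413 - 18*√2234) = -143217154 + 476244*√2234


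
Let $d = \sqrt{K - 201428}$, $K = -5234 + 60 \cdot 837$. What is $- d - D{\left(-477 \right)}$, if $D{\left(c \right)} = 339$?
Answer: $-339 - i \sqrt{156442} \approx -339.0 - 395.53 i$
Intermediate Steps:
$K = 44986$ ($K = -5234 + 50220 = 44986$)
$d = i \sqrt{156442}$ ($d = \sqrt{44986 - 201428} = \sqrt{-156442} = i \sqrt{156442} \approx 395.53 i$)
$- d - D{\left(-477 \right)} = - i \sqrt{156442} - 339 = -339 - i \sqrt{156442}$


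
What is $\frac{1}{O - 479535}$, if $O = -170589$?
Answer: $- \frac{1}{650124} \approx -1.5382 \cdot 10^{-6}$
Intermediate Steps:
$\frac{1}{O - 479535} = \frac{1}{-170589 - 479535} = \frac{1}{-650124} = - \frac{1}{650124}$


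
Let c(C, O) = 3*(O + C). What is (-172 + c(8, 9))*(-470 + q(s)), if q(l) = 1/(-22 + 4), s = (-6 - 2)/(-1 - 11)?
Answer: 1023781/18 ≈ 56877.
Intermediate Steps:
s = 2/3 (s = -8/(-12) = -8*(-1/12) = 2/3 ≈ 0.66667)
c(C, O) = 3*C + 3*O (c(C, O) = 3*(C + O) = 3*C + 3*O)
q(l) = -1/18 (q(l) = 1/(-18) = -1/18)
(-172 + c(8, 9))*(-470 + q(s)) = (-172 + (3*8 + 3*9))*(-470 - 1/18) = (-172 + (24 + 27))*(-8461/18) = (-172 + 51)*(-8461/18) = -121*(-8461/18) = 1023781/18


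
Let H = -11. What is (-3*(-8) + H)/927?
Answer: 13/927 ≈ 0.014024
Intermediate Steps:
(-3*(-8) + H)/927 = (-3*(-8) - 11)/927 = (24 - 11)*(1/927) = 13*(1/927) = 13/927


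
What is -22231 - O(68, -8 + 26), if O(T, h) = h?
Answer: -22249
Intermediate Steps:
-22231 - O(68, -8 + 26) = -22231 - (-8 + 26) = -22231 - 1*18 = -22231 - 18 = -22249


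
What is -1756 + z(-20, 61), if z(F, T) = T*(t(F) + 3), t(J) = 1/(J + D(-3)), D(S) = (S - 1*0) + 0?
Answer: -36240/23 ≈ -1575.7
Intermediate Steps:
D(S) = S (D(S) = (S + 0) + 0 = S + 0 = S)
t(J) = 1/(-3 + J) (t(J) = 1/(J - 3) = 1/(-3 + J))
z(F, T) = T*(3 + 1/(-3 + F)) (z(F, T) = T*(1/(-3 + F) + 3) = T*(3 + 1/(-3 + F)))
-1756 + z(-20, 61) = -1756 + 61*(-8 + 3*(-20))/(-3 - 20) = -1756 + 61*(-8 - 60)/(-23) = -1756 + 61*(-1/23)*(-68) = -1756 + 4148/23 = -36240/23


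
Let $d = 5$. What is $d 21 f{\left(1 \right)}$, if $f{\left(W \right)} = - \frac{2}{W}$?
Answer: $-210$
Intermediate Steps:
$d 21 f{\left(1 \right)} = 5 \cdot 21 \left(- \frac{2}{1}\right) = 105 \left(\left(-2\right) 1\right) = 105 \left(-2\right) = -210$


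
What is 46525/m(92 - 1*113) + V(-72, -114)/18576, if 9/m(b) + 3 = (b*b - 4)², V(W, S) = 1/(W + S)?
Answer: 3410869239057599/3455136 ≈ 9.8719e+8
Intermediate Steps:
V(W, S) = 1/(S + W)
m(b) = 9/(-3 + (-4 + b²)²) (m(b) = 9/(-3 + (b*b - 4)²) = 9/(-3 + (b² - 4)²) = 9/(-3 + (-4 + b²)²))
46525/m(92 - 1*113) + V(-72, -114)/18576 = 46525/((9/(-3 + (-4 + (92 - 1*113)²)²))) + 1/(-114 - 72*18576) = 46525/((9/(-3 + (-4 + (92 - 113)²)²))) + (1/18576)/(-186) = 46525/((9/(-3 + (-4 + (-21)²)²))) - 1/186*1/18576 = 46525/((9/(-3 + (-4 + 441)²))) - 1/3455136 = 46525/((9/(-3 + 437²))) - 1/3455136 = 46525/((9/(-3 + 190969))) - 1/3455136 = 46525/((9/190966)) - 1/3455136 = 46525/((9*(1/190966))) - 1/3455136 = 46525/(9/190966) - 1/3455136 = 46525*(190966/9) - 1/3455136 = 8884693150/9 - 1/3455136 = 3410869239057599/3455136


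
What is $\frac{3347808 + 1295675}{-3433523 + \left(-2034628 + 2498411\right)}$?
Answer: $- \frac{4643483}{2969740} \approx -1.5636$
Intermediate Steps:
$\frac{3347808 + 1295675}{-3433523 + \left(-2034628 + 2498411\right)} = \frac{4643483}{-3433523 + 463783} = \frac{4643483}{-2969740} = 4643483 \left(- \frac{1}{2969740}\right) = - \frac{4643483}{2969740}$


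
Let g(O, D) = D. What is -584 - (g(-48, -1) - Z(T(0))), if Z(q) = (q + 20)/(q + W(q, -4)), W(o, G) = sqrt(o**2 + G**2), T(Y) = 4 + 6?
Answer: -2407/4 + 15*sqrt(29)/4 ≈ -581.56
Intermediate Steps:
T(Y) = 10
W(o, G) = sqrt(G**2 + o**2)
Z(q) = (20 + q)/(q + sqrt(16 + q**2)) (Z(q) = (q + 20)/(q + sqrt((-4)**2 + q**2)) = (20 + q)/(q + sqrt(16 + q**2)))
-584 - (g(-48, -1) - Z(T(0))) = -584 - (-1 - (20 + 10)/(10 + sqrt(16 + 10**2))) = -584 - (-1 - 30/(10 + sqrt(16 + 100))) = -584 - (-1 - 30/(10 + sqrt(116))) = -584 - (-1 - 30/(10 + 2*sqrt(29))) = -584 + (1 + 30/(10 + 2*sqrt(29))) = -583 + 30/(10 + 2*sqrt(29))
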